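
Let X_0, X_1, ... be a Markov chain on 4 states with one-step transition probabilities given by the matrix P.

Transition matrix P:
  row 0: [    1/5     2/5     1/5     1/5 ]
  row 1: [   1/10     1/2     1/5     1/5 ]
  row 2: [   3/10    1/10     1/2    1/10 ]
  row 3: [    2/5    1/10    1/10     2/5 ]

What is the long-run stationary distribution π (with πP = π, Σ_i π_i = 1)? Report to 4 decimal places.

Balance equations π_j = Σ_i π_i·P[i][j]:
  π_0 = 1/5·π_0 + 1/10·π_1 + 3/10·π_2 + 2/5·π_3
  π_1 = 2/5·π_0 + 1/2·π_1 + 1/10·π_2 + 1/10·π_3
  π_2 = 1/5·π_0 + 1/5·π_1 + 1/2·π_2 + 1/10·π_3
  normalize: π_0 + π_1 + π_2 + π_3 = 1
Solving the linear system gives exactly π = [119/495, 142/495, 14/55, 12/55].

π = [0.2404, 0.2869, 0.2545, 0.2182]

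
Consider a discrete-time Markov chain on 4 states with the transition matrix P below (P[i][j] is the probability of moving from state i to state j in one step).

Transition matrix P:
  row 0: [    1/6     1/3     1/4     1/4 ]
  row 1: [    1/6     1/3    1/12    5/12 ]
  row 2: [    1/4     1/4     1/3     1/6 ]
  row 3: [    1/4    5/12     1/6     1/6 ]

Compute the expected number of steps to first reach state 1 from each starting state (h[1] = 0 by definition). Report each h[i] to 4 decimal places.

h = [3.0320, 0.0000, 3.3310, 2.7758]

First-step conditioning: h[1] = 0; for i ≠ 1, h[i] = 1 + Σ_k P[i][k]·h[k].
  h[0] = 1 + 1/6·h[0] + 1/4·h[2] + 1/4·h[3]
  h[2] = 1 + 1/4·h[0] + 1/3·h[2] + 1/6·h[3]
  h[3] = 1 + 1/4·h[0] + 1/6·h[2] + 1/6·h[3]
Solving the 3×3 linear system over states ≠ 1 gives exactly h = [852/281, 0, 936/281, 780/281] (h[1] = 0 is the target).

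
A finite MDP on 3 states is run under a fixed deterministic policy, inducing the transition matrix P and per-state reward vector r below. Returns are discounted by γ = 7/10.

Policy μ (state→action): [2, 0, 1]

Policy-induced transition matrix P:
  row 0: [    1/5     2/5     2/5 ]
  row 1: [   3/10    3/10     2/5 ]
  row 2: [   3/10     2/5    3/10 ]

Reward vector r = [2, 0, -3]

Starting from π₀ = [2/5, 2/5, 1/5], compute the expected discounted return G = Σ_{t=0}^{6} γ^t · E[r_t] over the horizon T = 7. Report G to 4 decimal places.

G = -0.9718

t=0: π = [0.4000, 0.4000, 0.2000], E[r] = 0.2000, γ^t·E[r] = 0.200000, running G = 0.200000
t=1: π = [0.2600, 0.3600, 0.3800], E[r] = -0.6200, γ^t·E[r] = -0.434000, running G = -0.234000
t=2: π = [0.2740, 0.3640, 0.3620], E[r] = -0.5380, γ^t·E[r] = -0.263620, running G = -0.497620
t=3: π = [0.2726, 0.3636, 0.3638], E[r] = -0.5462, γ^t·E[r] = -0.187347, running G = -0.684967
t=4: π = [0.2727, 0.3636, 0.3636], E[r] = -0.5454, γ^t·E[r] = -0.130946, running G = -0.815912
t=5: π = [0.2727, 0.3636, 0.3636], E[r] = -0.5455, γ^t·E[r] = -0.091676, running G = -0.907588
t=6: π = [0.2727, 0.3636, 0.3636], E[r] = -0.5455, γ^t·E[r] = -0.064172, running G = -0.971760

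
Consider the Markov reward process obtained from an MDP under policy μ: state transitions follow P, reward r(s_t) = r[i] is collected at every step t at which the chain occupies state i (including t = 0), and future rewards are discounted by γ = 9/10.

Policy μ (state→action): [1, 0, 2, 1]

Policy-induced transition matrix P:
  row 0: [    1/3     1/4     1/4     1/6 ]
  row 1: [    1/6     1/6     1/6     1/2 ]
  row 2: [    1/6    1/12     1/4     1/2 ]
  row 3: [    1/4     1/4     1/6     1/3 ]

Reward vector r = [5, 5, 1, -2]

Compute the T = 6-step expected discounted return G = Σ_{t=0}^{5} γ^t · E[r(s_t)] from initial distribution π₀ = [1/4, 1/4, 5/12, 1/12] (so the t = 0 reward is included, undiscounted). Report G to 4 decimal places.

t=0: π = [0.2500, 0.2500, 0.4167, 0.0833], E[r] = 2.7500, γ^t·E[r] = 2.750000, running G = 2.750000
t=1: π = [0.2153, 0.1597, 0.2222, 0.4028], E[r] = 1.2917, γ^t·E[r] = 1.162500, running G = 3.912500
t=2: π = [0.2361, 0.1997, 0.2031, 0.3611], E[r] = 1.6597, γ^t·E[r] = 1.344375, running G = 5.256875
t=3: π = [0.2361, 0.1995, 0.2033, 0.3611], E[r] = 1.6591, γ^t·E[r] = 1.209516, running G = 6.466391
t=4: π = [0.2361, 0.1995, 0.2033, 0.3611], E[r] = 1.6591, γ^t·E[r] = 1.088532, running G = 7.554923
t=5: π = [0.2361, 0.1995, 0.2033, 0.3611], E[r] = 1.6591, γ^t·E[r] = 0.979677, running G = 8.534600

G = 8.5346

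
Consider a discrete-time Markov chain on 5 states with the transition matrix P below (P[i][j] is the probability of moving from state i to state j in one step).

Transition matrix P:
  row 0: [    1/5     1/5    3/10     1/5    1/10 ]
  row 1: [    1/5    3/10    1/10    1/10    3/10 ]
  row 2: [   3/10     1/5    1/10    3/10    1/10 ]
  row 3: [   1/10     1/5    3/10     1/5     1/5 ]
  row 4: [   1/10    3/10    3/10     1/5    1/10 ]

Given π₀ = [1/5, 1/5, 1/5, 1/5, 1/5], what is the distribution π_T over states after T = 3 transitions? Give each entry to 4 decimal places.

t=0: π = [0.2000, 0.2000, 0.2000, 0.2000, 0.2000]
t=1: π = [0.1800, 0.2400, 0.2200, 0.2000, 0.1600]
t=2: π = [0.1860, 0.2400, 0.2080, 0.1980, 0.1680]
t=3: π = [0.1842, 0.2408, 0.2104, 0.1968, 0.1678]

π = [0.1842, 0.2408, 0.2104, 0.1968, 0.1678]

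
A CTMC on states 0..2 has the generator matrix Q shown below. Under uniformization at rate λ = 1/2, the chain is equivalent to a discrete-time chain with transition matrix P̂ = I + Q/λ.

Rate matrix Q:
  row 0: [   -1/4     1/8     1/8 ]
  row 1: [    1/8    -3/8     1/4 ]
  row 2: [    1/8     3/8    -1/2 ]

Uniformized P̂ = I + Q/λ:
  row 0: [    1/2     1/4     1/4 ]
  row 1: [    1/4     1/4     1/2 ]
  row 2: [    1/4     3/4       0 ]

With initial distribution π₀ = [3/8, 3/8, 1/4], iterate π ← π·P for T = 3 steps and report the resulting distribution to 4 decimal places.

t=0: π = [0.3750, 0.3750, 0.2500]
t=1: π = [0.3438, 0.3750, 0.2813]
t=2: π = [0.3359, 0.3906, 0.2734]
t=3: π = [0.3340, 0.3867, 0.2793]

π = [0.3340, 0.3867, 0.2793]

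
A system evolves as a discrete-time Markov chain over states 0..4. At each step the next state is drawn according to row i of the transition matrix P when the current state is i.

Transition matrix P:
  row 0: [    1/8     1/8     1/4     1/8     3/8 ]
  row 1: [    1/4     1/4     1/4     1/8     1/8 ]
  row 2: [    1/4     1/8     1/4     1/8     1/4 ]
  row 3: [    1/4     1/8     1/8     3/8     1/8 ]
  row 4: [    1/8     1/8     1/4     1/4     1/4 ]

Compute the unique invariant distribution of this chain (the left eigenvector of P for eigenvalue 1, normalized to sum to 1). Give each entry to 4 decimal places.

π = [0.1965, 0.1429, 0.2244, 0.2052, 0.2311]

Balance equations π_j = Σ_i π_i·P[i][j]:
  π_0 = 1/8·π_0 + 1/4·π_1 + 1/4·π_2 + 1/4·π_3 + 1/8·π_4
  π_1 = 1/8·π_0 + 1/4·π_1 + 1/8·π_2 + 1/8·π_3 + 1/8·π_4
  π_2 = 1/4·π_0 + 1/4·π_1 + 1/4·π_2 + 1/8·π_3 + 1/4·π_4
  π_3 = 1/8·π_0 + 1/8·π_1 + 1/8·π_2 + 3/8·π_3 + 1/4·π_4
  normalize: π_0 + π_1 + π_2 + π_3 + π_4 = 1
Solving the linear system gives exactly π = [205/1043, 1/7, 234/1043, 214/1043, 241/1043].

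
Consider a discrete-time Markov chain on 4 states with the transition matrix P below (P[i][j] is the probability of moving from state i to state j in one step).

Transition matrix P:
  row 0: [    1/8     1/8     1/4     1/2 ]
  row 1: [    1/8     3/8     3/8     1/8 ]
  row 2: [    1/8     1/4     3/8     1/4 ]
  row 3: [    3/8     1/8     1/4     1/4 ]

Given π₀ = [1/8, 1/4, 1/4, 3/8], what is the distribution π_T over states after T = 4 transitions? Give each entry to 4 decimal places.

π = [0.1924, 0.2194, 0.3170, 0.2712]

t=0: π = [0.1250, 0.2500, 0.2500, 0.3750]
t=1: π = [0.2188, 0.2188, 0.3125, 0.2500]
t=2: π = [0.1875, 0.2188, 0.3164, 0.2773]
t=3: π = [0.1943, 0.2192, 0.3169, 0.2695]
t=4: π = [0.1924, 0.2194, 0.3170, 0.2712]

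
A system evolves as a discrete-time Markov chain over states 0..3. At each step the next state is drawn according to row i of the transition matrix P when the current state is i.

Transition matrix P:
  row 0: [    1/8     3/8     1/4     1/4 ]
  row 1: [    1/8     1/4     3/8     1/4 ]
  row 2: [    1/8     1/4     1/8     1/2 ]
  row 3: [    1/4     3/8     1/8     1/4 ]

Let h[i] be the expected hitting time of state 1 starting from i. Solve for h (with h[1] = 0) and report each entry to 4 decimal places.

First-step conditioning: h[1] = 0; for i ≠ 1, h[i] = 1 + Σ_k P[i][k]·h[k].
  h[0] = 1 + 1/8·h[0] + 1/4·h[2] + 1/4·h[3]
  h[2] = 1 + 1/8·h[0] + 1/8·h[2] + 1/2·h[3]
  h[3] = 1 + 1/4·h[0] + 1/8·h[2] + 1/4·h[3]
Solving the 3×3 linear system over states ≠ 1 gives exactly h = [37/13, 0, 41/13, 73/26] (h[1] = 0 is the target).

h = [2.8462, 0.0000, 3.1538, 2.8077]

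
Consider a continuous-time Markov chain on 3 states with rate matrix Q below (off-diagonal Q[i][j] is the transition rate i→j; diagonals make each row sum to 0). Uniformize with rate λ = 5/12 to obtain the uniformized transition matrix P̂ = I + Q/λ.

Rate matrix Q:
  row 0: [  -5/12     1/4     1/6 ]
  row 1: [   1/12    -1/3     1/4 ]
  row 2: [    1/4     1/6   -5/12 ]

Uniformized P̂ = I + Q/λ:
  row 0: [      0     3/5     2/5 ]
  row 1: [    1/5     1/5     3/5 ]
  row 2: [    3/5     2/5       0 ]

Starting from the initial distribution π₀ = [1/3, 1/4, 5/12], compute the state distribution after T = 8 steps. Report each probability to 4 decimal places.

t=0: π = [0.3333, 0.2500, 0.4167]
t=1: π = [0.3000, 0.4167, 0.2833]
t=2: π = [0.2533, 0.3767, 0.3700]
t=3: π = [0.2973, 0.3753, 0.3273]
t=4: π = [0.2715, 0.3844, 0.3441]
t=5: π = [0.2834, 0.3774, 0.3392]
t=6: π = [0.2790, 0.3812, 0.3398]
t=7: π = [0.2801, 0.3796, 0.3403]
t=8: π = [0.2801, 0.3801, 0.3398]

π = [0.2801, 0.3801, 0.3398]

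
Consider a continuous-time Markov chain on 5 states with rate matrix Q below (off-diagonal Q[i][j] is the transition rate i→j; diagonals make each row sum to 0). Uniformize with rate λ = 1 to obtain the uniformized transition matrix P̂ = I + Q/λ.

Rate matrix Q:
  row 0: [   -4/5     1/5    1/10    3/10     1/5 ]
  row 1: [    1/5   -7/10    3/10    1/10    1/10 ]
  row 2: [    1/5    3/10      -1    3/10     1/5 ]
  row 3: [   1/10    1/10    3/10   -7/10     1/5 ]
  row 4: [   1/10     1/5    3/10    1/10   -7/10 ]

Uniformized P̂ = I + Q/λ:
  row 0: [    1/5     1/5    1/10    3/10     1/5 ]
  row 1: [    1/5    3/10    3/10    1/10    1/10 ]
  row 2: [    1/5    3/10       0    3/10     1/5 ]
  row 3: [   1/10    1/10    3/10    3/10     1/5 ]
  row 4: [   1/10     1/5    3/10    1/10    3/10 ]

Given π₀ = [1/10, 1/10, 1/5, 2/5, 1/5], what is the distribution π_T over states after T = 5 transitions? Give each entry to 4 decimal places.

π = [0.1586, 0.2211, 0.2064, 0.2162, 0.1977]

t=0: π = [0.1000, 0.1000, 0.2000, 0.4000, 0.2000]
t=1: π = [0.1400, 0.1900, 0.2200, 0.2400, 0.2100]
t=2: π = [0.1550, 0.2170, 0.2060, 0.2200, 0.2020]
t=3: π = [0.1578, 0.2203, 0.2072, 0.2162, 0.1985]
t=4: π = [0.1585, 0.2211, 0.2063, 0.2162, 0.1978]
t=5: π = [0.1586, 0.2211, 0.2064, 0.2162, 0.1977]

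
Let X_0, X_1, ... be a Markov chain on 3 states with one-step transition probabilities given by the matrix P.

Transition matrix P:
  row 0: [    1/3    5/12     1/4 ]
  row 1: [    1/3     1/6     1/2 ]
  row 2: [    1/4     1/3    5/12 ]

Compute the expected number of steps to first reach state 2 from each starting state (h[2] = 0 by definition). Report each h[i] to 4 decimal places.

h = [3.0000, 2.4000, 0.0000]

First-step conditioning: h[2] = 0; for i ≠ 2, h[i] = 1 + Σ_k P[i][k]·h[k].
  h[0] = 1 + 1/3·h[0] + 5/12·h[1]
  h[1] = 1 + 1/3·h[0] + 1/6·h[1]
Solving the 2×2 linear system over states ≠ 2 gives exactly h = [3, 12/5, 0] (h[2] = 0 is the target).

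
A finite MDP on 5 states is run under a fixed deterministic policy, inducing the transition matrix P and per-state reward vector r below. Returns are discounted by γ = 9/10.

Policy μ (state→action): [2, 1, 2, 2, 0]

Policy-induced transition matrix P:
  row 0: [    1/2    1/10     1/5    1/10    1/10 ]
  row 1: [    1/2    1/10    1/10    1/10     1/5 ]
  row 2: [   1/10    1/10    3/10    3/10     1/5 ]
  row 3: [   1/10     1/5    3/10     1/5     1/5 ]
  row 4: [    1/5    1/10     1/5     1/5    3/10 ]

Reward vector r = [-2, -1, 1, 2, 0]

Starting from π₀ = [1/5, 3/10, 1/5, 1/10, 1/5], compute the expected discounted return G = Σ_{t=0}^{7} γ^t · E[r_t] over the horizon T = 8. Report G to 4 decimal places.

t=0: π = [0.2000, 0.3000, 0.2000, 0.1000, 0.2000], E[r] = -0.3000, γ^t·E[r] = -0.300000, running G = -0.300000
t=1: π = [0.3200, 0.1100, 0.2000, 0.1700, 0.2000], E[r] = -0.2100, γ^t·E[r] = -0.189000, running G = -0.489000
t=2: π = [0.2920, 0.1170, 0.2260, 0.1770, 0.1880], E[r] = -0.1210, γ^t·E[r] = -0.098010, running G = -0.587010
t=3: π = [0.2824, 0.1177, 0.2286, 0.1817, 0.1896], E[r] = -0.0905, γ^t·E[r] = -0.065975, running G = -0.652985
t=4: π = [0.2790, 0.1182, 0.2293, 0.1829, 0.1907], E[r] = -0.0812, γ^t·E[r] = -0.053282, running G = -0.706266
t=5: π = [0.2779, 0.1183, 0.2294, 0.1832, 0.1912], E[r] = -0.0784, γ^t·E[r] = -0.046267, running G = -0.752533
t=6: π = [0.2776, 0.1183, 0.2294, 0.1833, 0.1913], E[r] = -0.0775, γ^t·E[r] = -0.041171, running G = -0.793704
t=7: π = [0.2775, 0.1183, 0.2294, 0.1834, 0.1914], E[r] = -0.0772, γ^t·E[r] = -0.036922, running G = -0.830626

G = -0.8306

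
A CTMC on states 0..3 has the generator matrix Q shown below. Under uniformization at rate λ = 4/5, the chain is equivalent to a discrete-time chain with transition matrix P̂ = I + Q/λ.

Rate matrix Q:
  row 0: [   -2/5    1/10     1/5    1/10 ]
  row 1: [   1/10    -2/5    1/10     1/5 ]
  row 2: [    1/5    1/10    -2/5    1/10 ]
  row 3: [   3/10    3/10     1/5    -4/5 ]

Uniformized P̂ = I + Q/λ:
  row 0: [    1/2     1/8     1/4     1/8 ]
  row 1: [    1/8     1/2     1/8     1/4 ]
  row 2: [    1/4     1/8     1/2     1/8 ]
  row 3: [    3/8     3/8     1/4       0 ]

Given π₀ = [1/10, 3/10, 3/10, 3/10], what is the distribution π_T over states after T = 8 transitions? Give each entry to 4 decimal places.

t=0: π = [0.1000, 0.3000, 0.3000, 0.3000]
t=1: π = [0.2750, 0.3125, 0.2875, 0.1250]
t=2: π = [0.2953, 0.2734, 0.2828, 0.1484]
t=3: π = [0.3082, 0.2646, 0.2865, 0.1406]
t=4: π = [0.3115, 0.2594, 0.2885, 0.1405]
t=5: π = [0.3130, 0.2574, 0.2897, 0.1399]
t=6: π = [0.3136, 0.2565, 0.2903, 0.1397]
t=7: π = [0.3138, 0.2561, 0.2905, 0.1396]
t=8: π = [0.3139, 0.2559, 0.2906, 0.1396]

π = [0.3139, 0.2559, 0.2906, 0.1396]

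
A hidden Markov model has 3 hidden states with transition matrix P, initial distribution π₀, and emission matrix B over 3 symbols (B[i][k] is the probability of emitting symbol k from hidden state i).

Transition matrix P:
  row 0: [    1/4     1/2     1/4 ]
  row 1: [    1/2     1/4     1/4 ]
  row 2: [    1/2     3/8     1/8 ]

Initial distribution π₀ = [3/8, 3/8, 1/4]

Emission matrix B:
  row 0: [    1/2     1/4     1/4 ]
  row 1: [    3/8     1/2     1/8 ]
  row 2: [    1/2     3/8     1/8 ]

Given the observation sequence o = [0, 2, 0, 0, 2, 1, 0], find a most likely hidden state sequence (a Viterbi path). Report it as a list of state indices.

path = [0, 1, 0, 1, 0, 1, 0]

t=0: δ = [1.875e-01, 1.406e-01, 1.250e-01]  (obs o_0=0)
t=1: δ = [1.758e-02, 1.172e-02, 5.859e-03]  ψ = [1, 0, 0]  (obs o_1=2)
t=2: δ = [2.930e-03, 3.296e-03, 2.197e-03]  ψ = [1, 0, 0]  (obs o_2=0)
t=3: δ = [8.240e-04, 5.493e-04, 4.120e-04]  ψ = [1, 0, 1]  (obs o_3=0)
t=4: δ = [6.866e-05, 5.150e-05, 2.575e-05]  ψ = [1, 0, 0]  (obs o_4=2)
t=5: δ = [6.437e-06, 1.717e-05, 6.437e-06]  ψ = [1, 0, 0]  (obs o_5=1)
t=6: δ = [4.292e-06, 1.609e-06, 2.146e-06]  ψ = [1, 1, 1]  (obs o_6=0)
backtrack: best end state = 0; path = [0, 1, 0, 1, 0, 1, 0]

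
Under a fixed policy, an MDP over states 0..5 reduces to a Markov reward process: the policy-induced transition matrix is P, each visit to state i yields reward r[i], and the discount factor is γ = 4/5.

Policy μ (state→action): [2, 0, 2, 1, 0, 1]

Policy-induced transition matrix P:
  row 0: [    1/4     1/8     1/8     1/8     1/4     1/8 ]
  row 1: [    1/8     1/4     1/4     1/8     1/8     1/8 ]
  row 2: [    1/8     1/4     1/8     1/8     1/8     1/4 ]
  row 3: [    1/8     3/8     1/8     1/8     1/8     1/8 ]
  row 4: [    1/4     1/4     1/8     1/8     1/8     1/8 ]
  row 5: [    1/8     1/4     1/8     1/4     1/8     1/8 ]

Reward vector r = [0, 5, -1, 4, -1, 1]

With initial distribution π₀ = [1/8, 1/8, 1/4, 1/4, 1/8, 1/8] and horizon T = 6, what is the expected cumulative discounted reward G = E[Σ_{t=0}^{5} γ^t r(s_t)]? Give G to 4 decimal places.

t=0: π = [0.1250, 0.1250, 0.2500, 0.2500, 0.1250, 0.1250], E[r] = 1.3750, γ^t·E[r] = 1.375000, running G = 1.375000
t=1: π = [0.1563, 0.2656, 0.1406, 0.1406, 0.1406, 0.1563], E[r] = 1.7656, γ^t·E[r] = 1.412500, running G = 2.787500
t=2: π = [0.1621, 0.2480, 0.1582, 0.1445, 0.1445, 0.1426], E[r] = 1.6582, γ^t·E[r] = 1.061250, running G = 3.848750
t=3: π = [0.1633, 0.2478, 0.1560, 0.1428, 0.1453, 0.1448], E[r] = 1.6538, γ^t·E[r] = 0.846750, running G = 4.695500
t=4: π = [0.1636, 0.2474, 0.1560, 0.1431, 0.1454, 0.1445], E[r] = 1.6527, γ^t·E[r] = 0.676938, running G = 5.372438
t=5: π = [0.1636, 0.2474, 0.1559, 0.1431, 0.1454, 0.1445], E[r] = 1.6526, γ^t·E[r] = 0.541515, running G = 5.913953

G = 5.9140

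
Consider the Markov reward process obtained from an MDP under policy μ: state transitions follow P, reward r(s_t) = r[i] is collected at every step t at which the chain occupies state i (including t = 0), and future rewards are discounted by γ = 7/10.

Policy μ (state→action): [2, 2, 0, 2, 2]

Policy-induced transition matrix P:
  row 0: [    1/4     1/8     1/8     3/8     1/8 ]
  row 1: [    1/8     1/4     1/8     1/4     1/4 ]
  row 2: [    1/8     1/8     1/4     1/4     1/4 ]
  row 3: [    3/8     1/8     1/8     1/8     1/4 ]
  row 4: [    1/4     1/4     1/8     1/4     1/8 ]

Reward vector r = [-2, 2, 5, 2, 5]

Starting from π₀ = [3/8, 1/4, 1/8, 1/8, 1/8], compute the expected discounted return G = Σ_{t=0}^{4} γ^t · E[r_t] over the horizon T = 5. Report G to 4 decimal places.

t=0: π = [0.3750, 0.2500, 0.1250, 0.1250, 0.1250], E[r] = 1.2500, γ^t·E[r] = 1.250000, running G = 1.250000
t=1: π = [0.2188, 0.1719, 0.1406, 0.2813, 0.1875], E[r] = 2.1094, γ^t·E[r] = 1.476563, running G = 2.726563
t=2: π = [0.2461, 0.1699, 0.1426, 0.2422, 0.1992], E[r] = 2.0410, γ^t·E[r] = 1.000098, running G = 3.726660
t=3: π = [0.2412, 0.1711, 0.1428, 0.2505, 0.1943], E[r] = 2.0466, γ^t·E[r] = 0.701994, running G = 4.428655
t=4: π = [0.2421, 0.1707, 0.1429, 0.2488, 0.1956], E[r] = 2.0470, γ^t·E[r] = 0.491477, running G = 4.920131

G = 4.9201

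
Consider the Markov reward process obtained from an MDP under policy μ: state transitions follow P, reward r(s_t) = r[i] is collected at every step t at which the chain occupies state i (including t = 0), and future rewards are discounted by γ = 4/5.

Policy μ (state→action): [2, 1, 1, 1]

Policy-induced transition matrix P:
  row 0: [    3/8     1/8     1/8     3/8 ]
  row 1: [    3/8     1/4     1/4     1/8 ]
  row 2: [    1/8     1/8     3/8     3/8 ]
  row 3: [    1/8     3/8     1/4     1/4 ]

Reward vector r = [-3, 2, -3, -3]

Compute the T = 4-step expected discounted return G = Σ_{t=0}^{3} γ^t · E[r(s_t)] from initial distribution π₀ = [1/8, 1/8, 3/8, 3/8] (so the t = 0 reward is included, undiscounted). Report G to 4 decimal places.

t=0: π = [0.1250, 0.1250, 0.3750, 0.3750], E[r] = -2.3750, γ^t·E[r] = -2.375000, running G = -2.375000
t=1: π = [0.1875, 0.2344, 0.2813, 0.2969], E[r] = -1.8281, γ^t·E[r] = -1.462500, running G = -3.837500
t=2: π = [0.2305, 0.2285, 0.2617, 0.2793], E[r] = -1.8574, γ^t·E[r] = -1.188750, running G = -5.026250
t=3: π = [0.2397, 0.2234, 0.2539, 0.2830], E[r] = -1.8831, γ^t·E[r] = -0.964125, running G = -5.990375

G = -5.9904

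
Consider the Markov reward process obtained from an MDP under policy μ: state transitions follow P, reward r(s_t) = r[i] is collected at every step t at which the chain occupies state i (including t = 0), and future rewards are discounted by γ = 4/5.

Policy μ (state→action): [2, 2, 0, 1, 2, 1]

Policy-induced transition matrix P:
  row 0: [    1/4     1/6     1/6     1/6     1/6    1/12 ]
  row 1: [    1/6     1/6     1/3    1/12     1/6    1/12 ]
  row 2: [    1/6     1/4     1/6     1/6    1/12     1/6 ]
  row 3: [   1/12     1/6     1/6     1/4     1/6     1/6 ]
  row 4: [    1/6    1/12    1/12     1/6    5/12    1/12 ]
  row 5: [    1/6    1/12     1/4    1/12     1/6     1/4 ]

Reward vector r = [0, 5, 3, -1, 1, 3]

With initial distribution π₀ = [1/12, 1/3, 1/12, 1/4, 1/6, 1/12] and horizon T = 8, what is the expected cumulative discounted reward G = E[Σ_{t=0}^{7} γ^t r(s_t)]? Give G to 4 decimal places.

t=0: π = [0.0833, 0.3333, 0.0833, 0.2500, 0.1667, 0.0833], E[r] = 2.0833, γ^t·E[r] = 2.083333, running G = 2.083333
t=1: π = [0.1528, 0.1528, 0.2153, 0.1528, 0.2014, 0.1250], E[r] = 1.8333, γ^t·E[r] = 1.466667, running G = 3.550000
t=2: π = [0.1667, 0.1574, 0.1858, 0.1563, 0.1991, 0.1348], E[r] = 1.7917, γ^t·E[r] = 1.146667, running G = 4.696667
t=3: π = [0.1675, 0.1543, 0.1875, 0.1553, 0.2010, 0.1343], E[r] = 1.7828, γ^t·E[r] = 0.912790, running G = 5.609457
t=4: π = [0.1677, 0.1544, 0.1868, 0.1556, 0.2013, 0.1343], E[r] = 1.7809, γ^t·E[r] = 0.729447, running G = 6.338904
t=5: π = [0.1677, 0.1543, 0.1868, 0.1556, 0.2014, 0.1342], E[r] = 1.7804, γ^t·E[r] = 0.583394, running G = 6.922298
t=6: π = [0.1677, 0.1543, 0.1868, 0.1556, 0.2015, 0.1342], E[r] = 1.7802, γ^t·E[r] = 0.466679, running G = 7.388977
t=7: π = [0.1677, 0.1543, 0.1868, 0.1556, 0.2015, 0.1342], E[r] = 1.7802, γ^t·E[r] = 0.373335, running G = 7.762312

G = 7.7623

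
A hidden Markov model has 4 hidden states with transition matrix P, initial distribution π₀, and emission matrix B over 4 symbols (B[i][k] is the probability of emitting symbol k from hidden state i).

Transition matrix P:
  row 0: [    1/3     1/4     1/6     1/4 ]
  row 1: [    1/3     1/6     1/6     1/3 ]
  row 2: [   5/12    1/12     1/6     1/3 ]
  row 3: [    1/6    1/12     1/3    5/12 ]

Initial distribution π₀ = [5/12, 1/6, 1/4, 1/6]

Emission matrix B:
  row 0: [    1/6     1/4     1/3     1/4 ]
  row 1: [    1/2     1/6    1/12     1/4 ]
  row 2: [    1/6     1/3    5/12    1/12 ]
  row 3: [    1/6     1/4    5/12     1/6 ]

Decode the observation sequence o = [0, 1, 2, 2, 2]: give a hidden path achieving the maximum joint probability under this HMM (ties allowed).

path = [1, 3, 3, 3, 3]

t=0: δ = [6.944e-02, 8.333e-02, 4.167e-02, 2.778e-02]  (obs o_0=0)
t=1: δ = [6.944e-03, 2.894e-03, 4.630e-03, 6.944e-03]  ψ = [1, 0, 1, 1]  (obs o_1=1)
t=2: δ = [7.716e-04, 1.447e-04, 9.645e-04, 1.206e-03]  ψ = [0, 0, 3, 3]  (obs o_2=2)
t=3: δ = [1.340e-04, 1.608e-05, 1.674e-04, 2.093e-04]  ψ = [2, 0, 3, 3]  (obs o_3=2)
t=4: δ = [2.326e-05, 2.791e-06, 2.907e-05, 3.634e-05]  ψ = [2, 0, 3, 3]  (obs o_4=2)
backtrack: best end state = 3; path = [1, 3, 3, 3, 3]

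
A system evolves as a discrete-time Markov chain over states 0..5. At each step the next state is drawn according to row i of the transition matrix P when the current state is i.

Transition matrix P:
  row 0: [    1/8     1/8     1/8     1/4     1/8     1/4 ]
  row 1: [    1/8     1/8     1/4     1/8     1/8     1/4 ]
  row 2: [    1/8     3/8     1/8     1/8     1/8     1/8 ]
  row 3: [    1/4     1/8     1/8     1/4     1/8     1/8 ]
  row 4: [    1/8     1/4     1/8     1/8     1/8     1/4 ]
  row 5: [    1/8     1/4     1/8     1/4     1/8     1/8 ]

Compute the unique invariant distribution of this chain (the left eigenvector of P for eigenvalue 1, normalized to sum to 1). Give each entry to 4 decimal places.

Balance equations π_j = Σ_i π_i·P[i][j]:
  π_0 = 1/8·π_0 + 1/8·π_1 + 1/8·π_2 + 1/4·π_3 + 1/8·π_4 + 1/8·π_5
  π_1 = 1/8·π_0 + 1/8·π_1 + 3/8·π_2 + 1/8·π_3 + 1/4·π_4 + 1/4·π_5
  π_2 = 1/8·π_0 + 1/4·π_1 + 1/8·π_2 + 1/8·π_3 + 1/8·π_4 + 1/8·π_5
  π_3 = 1/4·π_0 + 1/8·π_1 + 1/8·π_2 + 1/4·π_3 + 1/8·π_4 + 1/4·π_5
  π_4 = 1/8·π_0 + 1/8·π_1 + 1/8·π_2 + 1/8·π_3 + 1/8·π_4 + 1/8·π_5
  normalize: π_0 + π_1 + π_2 + π_3 + π_4 + π_5 = 1
Solving the linear system gives exactly π = [5313/35704, 898/4463, 5361/35704, 850/4463, 1/8, 6583/35704].

π = [0.1488, 0.2012, 0.1502, 0.1905, 0.1250, 0.1844]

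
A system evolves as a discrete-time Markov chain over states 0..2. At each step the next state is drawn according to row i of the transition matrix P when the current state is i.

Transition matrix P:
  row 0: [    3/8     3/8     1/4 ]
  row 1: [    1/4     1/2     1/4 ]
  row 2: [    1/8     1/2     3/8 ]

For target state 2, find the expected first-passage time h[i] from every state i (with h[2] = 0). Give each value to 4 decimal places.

h = [4.0000, 4.0000, 0.0000]

First-step conditioning: h[2] = 0; for i ≠ 2, h[i] = 1 + Σ_k P[i][k]·h[k].
  h[0] = 1 + 3/8·h[0] + 3/8·h[1]
  h[1] = 1 + 1/4·h[0] + 1/2·h[1]
Solving the 2×2 linear system over states ≠ 2 gives exactly h = [4, 4, 0] (h[2] = 0 is the target).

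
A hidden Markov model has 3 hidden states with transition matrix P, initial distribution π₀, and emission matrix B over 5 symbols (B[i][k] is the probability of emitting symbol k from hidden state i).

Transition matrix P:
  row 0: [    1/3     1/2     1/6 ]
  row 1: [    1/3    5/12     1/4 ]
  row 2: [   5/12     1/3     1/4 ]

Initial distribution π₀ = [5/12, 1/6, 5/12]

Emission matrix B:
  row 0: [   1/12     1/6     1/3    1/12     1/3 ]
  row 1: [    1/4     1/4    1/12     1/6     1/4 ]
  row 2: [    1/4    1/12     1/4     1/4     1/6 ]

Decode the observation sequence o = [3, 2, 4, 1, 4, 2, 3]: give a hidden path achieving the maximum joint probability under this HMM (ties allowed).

path = [2, 0, 0, 1, 0, 0, 1]

t=0: δ = [3.472e-02, 2.778e-02, 1.042e-01]  (obs o_0=3)
t=1: δ = [1.447e-02, 2.894e-03, 6.510e-03]  ψ = [2, 2, 2]  (obs o_1=2)
t=2: δ = [1.608e-03, 1.808e-03, 4.019e-04]  ψ = [0, 0, 0]  (obs o_2=4)
t=3: δ = [1.005e-04, 2.009e-04, 3.768e-05]  ψ = [1, 0, 1]  (obs o_3=1)
t=4: δ = [2.233e-05, 2.093e-05, 8.372e-06]  ψ = [1, 1, 1]  (obs o_4=4)
t=5: δ = [2.481e-06, 9.303e-07, 1.308e-06]  ψ = [0, 0, 1]  (obs o_5=2)
t=6: δ = [6.891e-08, 2.067e-07, 1.034e-07]  ψ = [0, 0, 0]  (obs o_6=3)
backtrack: best end state = 1; path = [2, 0, 0, 1, 0, 0, 1]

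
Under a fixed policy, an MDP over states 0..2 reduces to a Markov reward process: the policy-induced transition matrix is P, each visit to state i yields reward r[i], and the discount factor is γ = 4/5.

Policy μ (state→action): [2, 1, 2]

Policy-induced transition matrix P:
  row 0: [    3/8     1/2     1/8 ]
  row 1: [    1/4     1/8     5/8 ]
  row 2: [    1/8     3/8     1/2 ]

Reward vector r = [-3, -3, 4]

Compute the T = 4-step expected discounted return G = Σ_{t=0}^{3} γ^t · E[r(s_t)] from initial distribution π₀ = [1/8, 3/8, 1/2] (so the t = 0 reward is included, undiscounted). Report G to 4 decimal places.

G = 1.1610

t=0: π = [0.1250, 0.3750, 0.5000], E[r] = 0.5000, γ^t·E[r] = 0.500000, running G = 0.500000
t=1: π = [0.2031, 0.2969, 0.5000], E[r] = 0.5000, γ^t·E[r] = 0.400000, running G = 0.900000
t=2: π = [0.2129, 0.3262, 0.4609], E[r] = 0.2266, γ^t·E[r] = 0.145000, running G = 1.045000
t=3: π = [0.2190, 0.3201, 0.4609], E[r] = 0.2266, γ^t·E[r] = 0.116000, running G = 1.161000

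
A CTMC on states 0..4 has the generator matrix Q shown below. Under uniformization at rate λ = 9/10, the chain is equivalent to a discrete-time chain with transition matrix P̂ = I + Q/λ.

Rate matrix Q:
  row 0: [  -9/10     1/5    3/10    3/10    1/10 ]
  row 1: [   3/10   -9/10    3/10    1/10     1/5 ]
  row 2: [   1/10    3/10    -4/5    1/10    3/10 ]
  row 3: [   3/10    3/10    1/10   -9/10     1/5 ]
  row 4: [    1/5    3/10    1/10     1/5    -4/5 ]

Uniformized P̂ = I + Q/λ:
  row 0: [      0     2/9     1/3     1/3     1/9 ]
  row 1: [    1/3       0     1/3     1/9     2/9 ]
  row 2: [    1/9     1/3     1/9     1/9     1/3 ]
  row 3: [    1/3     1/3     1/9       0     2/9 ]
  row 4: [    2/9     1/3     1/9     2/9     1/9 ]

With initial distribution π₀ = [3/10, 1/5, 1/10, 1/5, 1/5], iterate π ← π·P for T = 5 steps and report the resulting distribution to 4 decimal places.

t=0: π = [0.3000, 0.2000, 0.1000, 0.2000, 0.2000]
t=1: π = [0.1889, 0.2333, 0.2222, 0.1778, 0.1778]
t=2: π = [0.2012, 0.2346, 0.2049, 0.1531, 0.2062]
t=3: π = [0.1978, 0.2328, 0.2080, 0.1617, 0.1997]
t=4: π = [0.1990, 0.2338, 0.2068, 0.1593, 0.2012]
t=5: π = [0.1987, 0.2333, 0.2073, 0.1600, 0.2007]

π = [0.1987, 0.2333, 0.2073, 0.1600, 0.2007]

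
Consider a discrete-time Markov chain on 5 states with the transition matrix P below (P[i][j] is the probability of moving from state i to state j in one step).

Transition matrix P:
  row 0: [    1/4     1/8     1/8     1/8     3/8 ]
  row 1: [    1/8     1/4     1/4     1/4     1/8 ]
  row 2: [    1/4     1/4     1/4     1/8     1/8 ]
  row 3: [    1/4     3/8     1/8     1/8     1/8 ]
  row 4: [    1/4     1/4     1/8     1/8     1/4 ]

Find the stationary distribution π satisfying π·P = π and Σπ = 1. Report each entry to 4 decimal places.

Balance equations π_j = Σ_i π_i·P[i][j]:
  π_0 = 1/4·π_0 + 1/8·π_1 + 1/4·π_2 + 1/4·π_3 + 1/4·π_4
  π_1 = 1/8·π_0 + 1/4·π_1 + 1/4·π_2 + 3/8·π_3 + 1/4·π_4
  π_2 = 1/8·π_0 + 1/4·π_1 + 1/4·π_2 + 1/8·π_3 + 1/8·π_4
  π_3 = 1/8·π_0 + 1/4·π_1 + 1/8·π_2 + 1/8·π_3 + 1/8·π_4
  normalize: π_0 + π_1 + π_2 + π_3 + π_4 = 1
Solving the linear system gives exactly π = [109/496, 15/62, 11/62, 77/496, 51/248].

π = [0.2198, 0.2419, 0.1774, 0.1552, 0.2056]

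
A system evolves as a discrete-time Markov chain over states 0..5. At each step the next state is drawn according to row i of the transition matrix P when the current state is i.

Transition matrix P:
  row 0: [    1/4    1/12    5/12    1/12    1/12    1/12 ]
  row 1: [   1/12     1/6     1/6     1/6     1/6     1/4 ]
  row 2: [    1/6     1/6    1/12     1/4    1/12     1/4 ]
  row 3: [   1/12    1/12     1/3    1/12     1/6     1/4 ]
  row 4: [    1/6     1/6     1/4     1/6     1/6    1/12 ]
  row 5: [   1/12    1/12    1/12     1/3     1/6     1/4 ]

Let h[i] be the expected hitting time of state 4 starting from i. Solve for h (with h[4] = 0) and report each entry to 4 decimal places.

h = [8.0094, 7.1135, 7.7369, 7.2094, 0.0000, 7.0775]

First-step conditioning: h[4] = 0; for i ≠ 4, h[i] = 1 + Σ_k P[i][k]·h[k].
  h[0] = 1 + 1/4·h[0] + 1/12·h[1] + 5/12·h[2] + 1/12·h[3] + 1/12·h[5]
  h[1] = 1 + 1/12·h[0] + 1/6·h[1] + 1/6·h[2] + 1/6·h[3] + 1/4·h[5]
  h[2] = 1 + 1/6·h[0] + 1/6·h[1] + 1/12·h[2] + 1/4·h[3] + 1/4·h[5]
  h[3] = 1 + 1/12·h[0] + 1/12·h[1] + 1/3·h[2] + 1/12·h[3] + 1/4·h[5]
  h[5] = 1 + 1/12·h[0] + 1/12·h[1] + 1/12·h[2] + 1/3·h[3] + 1/4·h[5]
Solving the 5×5 linear system over states ≠ 4 gives exactly h = [88176/11009, 78312/11009, 85176/11009, 79368/11009, 0, 77916/11009] (h[4] = 0 is the target).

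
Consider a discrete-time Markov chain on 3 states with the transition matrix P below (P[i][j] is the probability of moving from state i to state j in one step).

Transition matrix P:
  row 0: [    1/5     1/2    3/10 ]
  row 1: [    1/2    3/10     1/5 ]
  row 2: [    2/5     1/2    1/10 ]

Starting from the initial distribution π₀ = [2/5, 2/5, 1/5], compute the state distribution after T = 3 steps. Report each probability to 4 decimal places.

t=0: π = [0.4000, 0.4000, 0.2000]
t=1: π = [0.3600, 0.4200, 0.2200]
t=2: π = [0.3700, 0.4160, 0.2140]
t=3: π = [0.3676, 0.4168, 0.2156]

π = [0.3676, 0.4168, 0.2156]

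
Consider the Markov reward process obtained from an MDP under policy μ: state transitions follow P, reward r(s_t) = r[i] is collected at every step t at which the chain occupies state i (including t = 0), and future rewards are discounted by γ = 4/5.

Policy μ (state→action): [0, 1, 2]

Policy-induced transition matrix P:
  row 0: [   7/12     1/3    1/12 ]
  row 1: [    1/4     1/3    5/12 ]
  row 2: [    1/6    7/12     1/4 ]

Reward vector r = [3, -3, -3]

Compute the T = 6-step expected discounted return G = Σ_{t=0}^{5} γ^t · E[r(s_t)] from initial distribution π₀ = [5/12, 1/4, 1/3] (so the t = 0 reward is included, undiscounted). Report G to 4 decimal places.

t=0: π = [0.4167, 0.2500, 0.3333], E[r] = -0.5000, γ^t·E[r] = -0.500000, running G = -0.500000
t=1: π = [0.3611, 0.4167, 0.2222], E[r] = -0.8333, γ^t·E[r] = -0.666667, running G = -1.166667
t=2: π = [0.3519, 0.3889, 0.2593], E[r] = -0.8889, γ^t·E[r] = -0.568889, running G = -1.735556
t=3: π = [0.3457, 0.3981, 0.2562], E[r] = -0.9259, γ^t·E[r] = -0.474074, running G = -2.209630
t=4: π = [0.3439, 0.3974, 0.2587], E[r] = -0.9367, γ^t·E[r] = -0.383684, running G = -2.593314
t=5: π = [0.3431, 0.3980, 0.2589], E[r] = -0.9416, γ^t·E[r] = -0.308548, running G = -2.901862

G = -2.9019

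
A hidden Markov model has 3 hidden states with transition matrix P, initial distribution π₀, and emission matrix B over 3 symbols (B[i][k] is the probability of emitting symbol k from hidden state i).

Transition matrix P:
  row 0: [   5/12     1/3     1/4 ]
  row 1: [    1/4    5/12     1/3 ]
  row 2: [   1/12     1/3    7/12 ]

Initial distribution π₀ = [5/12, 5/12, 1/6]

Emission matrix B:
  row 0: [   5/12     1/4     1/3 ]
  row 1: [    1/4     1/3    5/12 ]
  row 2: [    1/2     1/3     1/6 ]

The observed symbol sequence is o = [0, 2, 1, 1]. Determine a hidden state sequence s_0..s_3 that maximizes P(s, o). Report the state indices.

path = [0, 1, 2, 2]

t=0: δ = [1.736e-01, 1.042e-01, 8.333e-02]  (obs o_0=0)
t=1: δ = [2.411e-02, 2.411e-02, 8.102e-03]  ψ = [0, 0, 2]  (obs o_1=2)
t=2: δ = [2.512e-03, 3.349e-03, 2.679e-03]  ψ = [0, 1, 1]  (obs o_2=1)
t=3: δ = [2.616e-04, 4.651e-04, 5.210e-04]  ψ = [0, 1, 2]  (obs o_3=1)
backtrack: best end state = 2; path = [0, 1, 2, 2]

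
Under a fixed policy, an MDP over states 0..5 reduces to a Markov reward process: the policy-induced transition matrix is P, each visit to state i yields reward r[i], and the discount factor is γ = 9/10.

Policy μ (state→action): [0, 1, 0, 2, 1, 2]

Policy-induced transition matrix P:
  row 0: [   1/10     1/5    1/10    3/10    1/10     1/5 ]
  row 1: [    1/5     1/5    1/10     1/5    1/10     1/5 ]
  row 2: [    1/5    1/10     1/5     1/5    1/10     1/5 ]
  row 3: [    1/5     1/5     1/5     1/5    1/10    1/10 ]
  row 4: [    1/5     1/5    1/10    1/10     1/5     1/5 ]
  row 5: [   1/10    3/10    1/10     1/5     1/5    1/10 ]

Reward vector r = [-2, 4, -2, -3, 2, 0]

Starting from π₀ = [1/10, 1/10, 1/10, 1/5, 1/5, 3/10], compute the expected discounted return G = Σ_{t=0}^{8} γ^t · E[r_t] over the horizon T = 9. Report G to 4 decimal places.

G = -0.7673

t=0: π = [0.1000, 0.1000, 0.1000, 0.2000, 0.2000, 0.3000], E[r] = -0.2000, γ^t·E[r] = -0.200000, running G = -0.200000
t=1: π = [0.1600, 0.2200, 0.1300, 0.1900, 0.1500, 0.1500], E[r] = 0.0300, γ^t·E[r] = 0.027000, running G = -0.173000
t=2: π = [0.1690, 0.2020, 0.1320, 0.2010, 0.1300, 0.1660], E[r] = -0.1370, γ^t·E[r] = -0.110970, running G = -0.283970
t=3: π = [0.1665, 0.2034, 0.1333, 0.2039, 0.1296, 0.1633], E[r] = -0.1385, γ^t·E[r] = -0.100967, running G = -0.384937
t=4: π = [0.1670, 0.2030, 0.1337, 0.2037, 0.1293, 0.1633], E[r] = -0.1420, γ^t·E[r] = -0.093147, running G = -0.478083
t=5: π = [0.1670, 0.2030, 0.1337, 0.2038, 0.1293, 0.1633], E[r] = -0.1424, γ^t·E[r] = -0.084088, running G = -0.562171
t=6: π = [0.1670, 0.2030, 0.1338, 0.2038, 0.1293, 0.1633], E[r] = -0.1424, γ^t·E[r] = -0.075691, running G = -0.637861
t=7: π = [0.1670, 0.2030, 0.1338, 0.2038, 0.1293, 0.1633], E[r] = -0.1424, γ^t·E[r] = -0.068129, running G = -0.705990
t=8: π = [0.1670, 0.2030, 0.1338, 0.2038, 0.1293, 0.1633], E[r] = -0.1424, γ^t·E[r] = -0.061316, running G = -0.767306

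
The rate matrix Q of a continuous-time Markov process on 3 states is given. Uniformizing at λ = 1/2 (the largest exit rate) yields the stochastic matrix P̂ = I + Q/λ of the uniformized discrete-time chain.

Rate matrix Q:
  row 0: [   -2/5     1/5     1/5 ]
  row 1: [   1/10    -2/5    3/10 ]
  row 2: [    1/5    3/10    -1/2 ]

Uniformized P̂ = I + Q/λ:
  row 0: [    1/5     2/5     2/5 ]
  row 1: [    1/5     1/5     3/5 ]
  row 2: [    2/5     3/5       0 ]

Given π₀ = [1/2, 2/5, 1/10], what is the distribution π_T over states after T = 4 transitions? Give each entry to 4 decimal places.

t=0: π = [0.5000, 0.4000, 0.1000]
t=1: π = [0.2200, 0.3400, 0.4400]
t=2: π = [0.2880, 0.4200, 0.2920]
t=3: π = [0.2584, 0.3744, 0.3672]
t=4: π = [0.2734, 0.3986, 0.3280]

π = [0.2734, 0.3986, 0.3280]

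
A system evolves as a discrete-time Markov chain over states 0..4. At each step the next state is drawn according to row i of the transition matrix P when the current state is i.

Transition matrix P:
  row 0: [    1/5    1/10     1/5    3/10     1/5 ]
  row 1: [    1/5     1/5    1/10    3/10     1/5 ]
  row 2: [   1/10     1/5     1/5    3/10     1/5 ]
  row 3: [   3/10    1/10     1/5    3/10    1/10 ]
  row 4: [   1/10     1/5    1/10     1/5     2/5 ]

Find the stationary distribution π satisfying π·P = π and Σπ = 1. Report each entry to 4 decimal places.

Balance equations π_j = Σ_i π_i·P[i][j]:
  π_0 = 1/5·π_0 + 1/5·π_1 + 1/10·π_2 + 3/10·π_3 + 1/10·π_4
  π_1 = 1/10·π_0 + 1/5·π_1 + 1/5·π_2 + 1/10·π_3 + 1/5·π_4
  π_2 = 1/5·π_0 + 1/10·π_1 + 1/5·π_2 + 1/5·π_3 + 1/10·π_4
  π_3 = 3/10·π_0 + 3/10·π_1 + 3/10·π_2 + 3/10·π_3 + 1/5·π_4
  normalize: π_0 + π_1 + π_2 + π_3 + π_4 = 1
Solving the linear system gives exactly π = [1366/7189, 1101/7189, 1173/7189, 22/79, 17/79].

π = [0.1900, 0.1532, 0.1632, 0.2785, 0.2152]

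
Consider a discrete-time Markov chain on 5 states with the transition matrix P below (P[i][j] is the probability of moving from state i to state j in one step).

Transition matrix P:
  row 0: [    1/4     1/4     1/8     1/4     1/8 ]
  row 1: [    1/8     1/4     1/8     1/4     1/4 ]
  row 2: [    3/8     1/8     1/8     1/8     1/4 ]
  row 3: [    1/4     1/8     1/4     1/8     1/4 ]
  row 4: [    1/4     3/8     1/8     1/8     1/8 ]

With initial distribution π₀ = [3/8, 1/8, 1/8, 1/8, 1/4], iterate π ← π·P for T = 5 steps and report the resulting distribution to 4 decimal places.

π = [0.2394, 0.2329, 0.1480, 0.1841, 0.1956]

t=0: π = [0.3750, 0.1250, 0.1250, 0.1250, 0.2500]
t=1: π = [0.2500, 0.2500, 0.1406, 0.1875, 0.1719]
t=2: π = [0.2363, 0.2305, 0.1484, 0.1875, 0.1973]
t=3: π = [0.2397, 0.2327, 0.1484, 0.1833, 0.1958]
t=4: π = [0.2395, 0.2330, 0.1479, 0.1841, 0.1956]
t=5: π = [0.2394, 0.2329, 0.1480, 0.1841, 0.1956]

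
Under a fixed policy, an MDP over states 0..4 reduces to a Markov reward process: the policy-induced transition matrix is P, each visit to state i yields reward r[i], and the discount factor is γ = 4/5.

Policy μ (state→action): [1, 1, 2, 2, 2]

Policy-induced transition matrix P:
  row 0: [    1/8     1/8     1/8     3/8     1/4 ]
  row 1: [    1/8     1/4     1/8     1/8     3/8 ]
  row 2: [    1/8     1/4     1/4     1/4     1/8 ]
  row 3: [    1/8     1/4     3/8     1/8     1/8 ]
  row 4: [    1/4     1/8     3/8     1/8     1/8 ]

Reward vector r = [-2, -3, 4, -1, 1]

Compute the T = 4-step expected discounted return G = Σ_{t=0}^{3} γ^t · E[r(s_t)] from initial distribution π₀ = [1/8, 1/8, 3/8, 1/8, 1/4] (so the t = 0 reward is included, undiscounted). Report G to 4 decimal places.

G = 1.1939

t=0: π = [0.1250, 0.1250, 0.3750, 0.1250, 0.2500], E[r] = 1.0000, γ^t·E[r] = 1.000000, running G = 1.000000
t=1: π = [0.1563, 0.2031, 0.2656, 0.2031, 0.1719], E[r] = 0.1094, γ^t·E[r] = 0.087500, running G = 1.087500
t=2: π = [0.1465, 0.2090, 0.2520, 0.1973, 0.1953], E[r] = 0.0859, γ^t·E[r] = 0.055000, running G = 1.142500
t=3: π = [0.1494, 0.2073, 0.2546, 0.1931, 0.1956], E[r] = 0.1003, γ^t·E[r] = 0.051375, running G = 1.193875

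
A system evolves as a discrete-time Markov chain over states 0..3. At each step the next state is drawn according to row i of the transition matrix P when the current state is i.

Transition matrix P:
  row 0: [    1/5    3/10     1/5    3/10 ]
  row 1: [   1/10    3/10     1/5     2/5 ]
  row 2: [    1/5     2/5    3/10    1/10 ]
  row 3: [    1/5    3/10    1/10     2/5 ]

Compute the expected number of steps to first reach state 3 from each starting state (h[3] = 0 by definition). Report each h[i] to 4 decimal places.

h = [3.4749, 3.1274, 4.2085, 0.0000]

First-step conditioning: h[3] = 0; for i ≠ 3, h[i] = 1 + Σ_k P[i][k]·h[k].
  h[0] = 1 + 1/5·h[0] + 3/10·h[1] + 1/5·h[2]
  h[1] = 1 + 1/10·h[0] + 3/10·h[1] + 1/5·h[2]
  h[2] = 1 + 1/5·h[0] + 2/5·h[1] + 3/10·h[2]
Solving the 3×3 linear system over states ≠ 3 gives exactly h = [900/259, 810/259, 1090/259, 0] (h[3] = 0 is the target).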